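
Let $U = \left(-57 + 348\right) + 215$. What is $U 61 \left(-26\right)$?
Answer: $-802516$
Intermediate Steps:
$U = 506$ ($U = 291 + 215 = 506$)
$U 61 \left(-26\right) = 506 \cdot 61 \left(-26\right) = 506 \left(-1586\right) = -802516$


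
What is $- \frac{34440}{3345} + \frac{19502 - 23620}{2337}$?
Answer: $- \frac{6284066}{521151} \approx -12.058$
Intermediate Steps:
$- \frac{34440}{3345} + \frac{19502 - 23620}{2337} = \left(-34440\right) \frac{1}{3345} + \left(19502 - 23620\right) \frac{1}{2337} = - \frac{2296}{223} - \frac{4118}{2337} = - \frac{6284066}{521151}$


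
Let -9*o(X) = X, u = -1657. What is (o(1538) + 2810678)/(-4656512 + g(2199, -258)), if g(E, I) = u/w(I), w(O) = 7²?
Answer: -1239433636/2053536705 ≈ -0.60356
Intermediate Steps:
o(X) = -X/9
w(O) = 49
g(E, I) = -1657/49
(o(1538) + 2810678)/(-4656512 + g(2199, -258)) = (-⅑*1538 + 2810678)/(-4656512 - 1657/49) = (-1538/9 + 2810678)/(-228170745/49) = (25294564/9)*(-49/228170745) = -1239433636/2053536705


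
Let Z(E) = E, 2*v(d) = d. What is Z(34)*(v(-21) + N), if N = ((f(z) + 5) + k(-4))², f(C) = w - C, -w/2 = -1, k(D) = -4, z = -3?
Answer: 867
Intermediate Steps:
v(d) = d/2
w = 2 (w = -2*(-1) = 2)
f(C) = 2 - C
N = 36 (N = (((2 - 1*(-3)) + 5) - 4)² = (((2 + 3) + 5) - 4)² = ((5 + 5) - 4)² = (10 - 4)² = 6² = 36)
Z(34)*(v(-21) + N) = 34*((½)*(-21) + 36) = 34*(-21/2 + 36) = 34*(51/2) = 867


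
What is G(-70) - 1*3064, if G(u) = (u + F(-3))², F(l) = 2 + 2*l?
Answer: 2412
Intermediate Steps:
G(u) = (-4 + u)² (G(u) = (u + (2 + 2*(-3)))² = (u + (2 - 6))² = (u - 4)² = (-4 + u)²)
G(-70) - 1*3064 = (-4 - 70)² - 1*3064 = (-74)² - 3064 = 5476 - 3064 = 2412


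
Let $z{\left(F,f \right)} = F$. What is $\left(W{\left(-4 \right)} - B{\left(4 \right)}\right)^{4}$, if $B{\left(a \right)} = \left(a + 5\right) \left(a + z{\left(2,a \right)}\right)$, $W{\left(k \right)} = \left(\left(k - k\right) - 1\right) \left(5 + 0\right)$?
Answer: $12117361$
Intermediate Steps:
$W{\left(k \right)} = -5$ ($W{\left(k \right)} = \left(0 - 1\right) 5 = \left(-1\right) 5 = -5$)
$B{\left(a \right)} = \left(2 + a\right) \left(5 + a\right)$ ($B{\left(a \right)} = \left(a + 5\right) \left(a + 2\right) = \left(5 + a\right) \left(2 + a\right) = \left(2 + a\right) \left(5 + a\right)$)
$\left(W{\left(-4 \right)} - B{\left(4 \right)}\right)^{4} = \left(-5 - \left(10 + 4^{2} + 7 \cdot 4\right)\right)^{4} = \left(-5 - \left(10 + 16 + 28\right)\right)^{4} = \left(-5 - 54\right)^{4} = \left(-59\right)^{4} = 12117361$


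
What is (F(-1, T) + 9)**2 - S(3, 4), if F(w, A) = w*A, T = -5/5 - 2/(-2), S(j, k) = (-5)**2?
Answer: 56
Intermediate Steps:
S(j, k) = 25
T = 0 (T = -5*1/5 - 2*(-1/2) = -1 + 1 = 0)
F(w, A) = A*w
(F(-1, T) + 9)**2 - S(3, 4) = (0*(-1) + 9)**2 - 1*25 = (0 + 9)**2 - 25 = 9**2 - 25 = 81 - 25 = 56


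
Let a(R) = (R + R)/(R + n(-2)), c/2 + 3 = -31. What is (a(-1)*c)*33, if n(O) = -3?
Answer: -1122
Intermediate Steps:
c = -68 (c = -6 + 2*(-31) = -6 - 62 = -68)
a(R) = 2*R/(-3 + R) (a(R) = (R + R)/(R - 3) = (2*R)/(-3 + R) = 2*R/(-3 + R))
(a(-1)*c)*33 = ((2*(-1)/(-3 - 1))*(-68))*33 = ((2*(-1)/(-4))*(-68))*33 = ((2*(-1)*(-1/4))*(-68))*33 = ((1/2)*(-68))*33 = -34*33 = -1122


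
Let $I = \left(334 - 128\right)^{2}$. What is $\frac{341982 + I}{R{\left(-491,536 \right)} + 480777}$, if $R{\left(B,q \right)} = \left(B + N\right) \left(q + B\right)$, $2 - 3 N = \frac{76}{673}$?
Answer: $\frac{1772009}{2114466} \approx 0.83804$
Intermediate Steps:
$N = \frac{1270}{2019}$ ($N = \frac{2}{3} - \frac{76 \cdot \frac{1}{673}}{3} = \frac{2}{3} - \frac{76}{2019} = \frac{1270}{2019} \approx 0.62902$)
$R{\left(B,q \right)} = \left(\frac{1270}{2019} + B\right) \left(B + q\right)$ ($R{\left(B,q \right)} = \left(B + \frac{1270}{2019}\right) \left(q + B\right) = \left(\frac{1270}{2019} + B\right) \left(B + q\right)$)
$I = 42436$ ($I = 206^{2} = 42436$)
$\frac{341982 + I}{R{\left(-491,536 \right)} + 480777} = \frac{341982 + 42436}{\left(\left(-491\right)^{2} + \frac{1270}{2019} \left(-491\right) + \frac{1270}{2019} \cdot 536 - 263176\right) + 480777} = \frac{384418}{\left(241081 - \frac{623570}{2019} + \frac{680720}{2019} - 263176\right) + 480777} = \frac{384418}{- \frac{14850885}{673} + 480777} = \frac{384418}{\frac{308712036}{673}} = 384418 \cdot \frac{673}{308712036} = \frac{1772009}{2114466}$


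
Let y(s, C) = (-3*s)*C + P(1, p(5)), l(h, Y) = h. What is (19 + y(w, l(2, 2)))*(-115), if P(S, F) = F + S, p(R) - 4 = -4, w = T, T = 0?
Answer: -2300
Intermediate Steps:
w = 0
p(R) = 0 (p(R) = 4 - 4 = 0)
y(s, C) = 1 - 3*C*s (y(s, C) = (-3*s)*C + (0 + 1) = -3*C*s + 1 = 1 - 3*C*s)
(19 + y(w, l(2, 2)))*(-115) = (19 + (1 - 3*2*0))*(-115) = (19 + (1 + 0))*(-115) = (19 + 1)*(-115) = 20*(-115) = -2300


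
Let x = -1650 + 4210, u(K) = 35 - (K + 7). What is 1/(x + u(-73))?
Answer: 1/2661 ≈ 0.00037580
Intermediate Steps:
u(K) = 28 - K (u(K) = 35 - (7 + K) = 35 + (-7 - K) = 28 - K)
x = 2560
1/(x + u(-73)) = 1/(2560 + (28 - 1*(-73))) = 1/(2560 + (28 + 73)) = 1/(2560 + 101) = 1/2661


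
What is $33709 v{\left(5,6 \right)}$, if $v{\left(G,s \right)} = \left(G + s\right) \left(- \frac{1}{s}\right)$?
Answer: $- \frac{370799}{6} \approx -61800.0$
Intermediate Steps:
$v{\left(G,s \right)} = - \frac{G + s}{s}$
$33709 v{\left(5,6 \right)} = 33709 \frac{\left(-1\right) 5 - 6}{6} = 33709 \frac{-5 - 6}{6} = 33709 \cdot \frac{1}{6} \left(-11\right) = 33709 \left(- \frac{11}{6}\right) = - \frac{370799}{6}$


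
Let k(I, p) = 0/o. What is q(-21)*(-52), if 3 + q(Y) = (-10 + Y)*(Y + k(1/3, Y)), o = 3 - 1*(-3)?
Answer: -33696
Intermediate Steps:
o = 6 (o = 3 + 3 = 6)
k(I, p) = 0 (k(I, p) = 0/6 = 0*(⅙) = 0)
q(Y) = -3 + Y*(-10 + Y) (q(Y) = -3 + (-10 + Y)*(Y + 0) = -3 + (-10 + Y)*Y = -3 + Y*(-10 + Y))
q(-21)*(-52) = (-3 + (-21)² - 10*(-21))*(-52) = (-3 + 441 + 210)*(-52) = 648*(-52) = -33696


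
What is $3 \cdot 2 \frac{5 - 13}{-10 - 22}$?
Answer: $\frac{3}{2} \approx 1.5$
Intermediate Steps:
$3 \cdot 2 \frac{5 - 13}{-10 - 22} = 6 \left(- \frac{8}{-32}\right) = 6 \left(\left(-8\right) \left(- \frac{1}{32}\right)\right) = 6 \cdot \frac{1}{4} = \frac{3}{2}$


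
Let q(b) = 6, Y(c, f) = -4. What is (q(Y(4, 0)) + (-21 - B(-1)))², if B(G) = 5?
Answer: 400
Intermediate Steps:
(q(Y(4, 0)) + (-21 - B(-1)))² = (6 + (-21 - 1*5))² = (6 + (-21 - 5))² = (6 - 26)² = (-20)² = 400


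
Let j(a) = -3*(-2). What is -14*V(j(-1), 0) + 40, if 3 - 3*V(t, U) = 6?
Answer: 54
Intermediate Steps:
j(a) = 6
V(t, U) = -1 (V(t, U) = 1 - 1/3*6 = 1 - 2 = -1)
-14*V(j(-1), 0) + 40 = -14*(-1) + 40 = 14 + 40 = 54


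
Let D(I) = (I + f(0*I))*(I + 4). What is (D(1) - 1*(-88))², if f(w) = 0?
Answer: 8649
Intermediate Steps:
D(I) = I*(4 + I) (D(I) = (I + 0)*(I + 4) = I*(4 + I))
(D(1) - 1*(-88))² = (1*(4 + 1) - 1*(-88))² = (1*5 + 88)² = (5 + 88)² = 93² = 8649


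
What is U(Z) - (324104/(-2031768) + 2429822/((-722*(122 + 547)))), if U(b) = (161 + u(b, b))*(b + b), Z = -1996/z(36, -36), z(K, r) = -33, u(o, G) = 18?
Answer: 4871049958741754/224899701543 ≈ 21659.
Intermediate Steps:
Z = 1996/33 (Z = -1996/(-33) = -1996*(-1/33) = 1996/33 ≈ 60.485)
U(b) = 358*b (U(b) = (161 + 18)*(b + b) = 179*(2*b) = 358*b)
U(Z) - (324104/(-2031768) + 2429822/((-722*(122 + 547)))) = 358*(1996/33) - (324104/(-2031768) + 2429822/((-722*(122 + 547)))) = 714568/33 - (324104*(-1/2031768) + 2429822/((-722*669))) = 714568/33 - (-40513/253971 + 2429822/(-483018)) = 714568/33 - (-40513/253971 + 2429822*(-1/483018)) = 714568/33 - (-40513/253971 - 1214911/241509) = 714568/33 - 1*(-106112138566/20445427413) = 714568/33 + 106112138566/20445427413 = 4871049958741754/224899701543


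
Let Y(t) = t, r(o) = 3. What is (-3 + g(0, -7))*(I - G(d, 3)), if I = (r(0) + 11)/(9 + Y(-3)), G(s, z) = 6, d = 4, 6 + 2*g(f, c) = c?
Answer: 209/6 ≈ 34.833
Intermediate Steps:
g(f, c) = -3 + c/2
I = 7/3 (I = (3 + 11)/(9 - 3) = 14/6 = 14*(1/6) = 7/3 ≈ 2.3333)
(-3 + g(0, -7))*(I - G(d, 3)) = (-3 + (-3 + (1/2)*(-7)))*(7/3 - 1*6) = (-3 + (-3 - 7/2))*(7/3 - 6) = (-3 - 13/2)*(-11/3) = -19/2*(-11/3) = 209/6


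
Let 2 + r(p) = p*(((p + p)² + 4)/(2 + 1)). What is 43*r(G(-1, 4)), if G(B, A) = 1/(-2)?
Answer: -731/6 ≈ -121.83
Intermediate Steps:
G(B, A) = -½
r(p) = -2 + p*(4/3 + 4*p²/3) (r(p) = -2 + p*(((p + p)² + 4)/(2 + 1)) = -2 + p*(((2*p)² + 4)/3) = -2 + p*((4*p² + 4)*(⅓)) = -2 + p*((4 + 4*p²)*(⅓)) = -2 + p*(4/3 + 4*p²/3))
43*r(G(-1, 4)) = 43*(-2 + (4/3)*(-½) + 4*(-½)³/3) = 43*(-2 - ⅔ + (4/3)*(-⅛)) = 43*(-2 - ⅔ - ⅙) = 43*(-17/6) = -731/6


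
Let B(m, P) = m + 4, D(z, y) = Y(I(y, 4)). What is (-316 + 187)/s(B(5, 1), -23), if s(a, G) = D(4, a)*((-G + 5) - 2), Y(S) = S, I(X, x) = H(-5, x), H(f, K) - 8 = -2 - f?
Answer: -129/286 ≈ -0.45105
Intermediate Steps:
H(f, K) = 6 - f (H(f, K) = 8 + (-2 - f) = 6 - f)
I(X, x) = 11 (I(X, x) = 6 - 1*(-5) = 6 + 5 = 11)
D(z, y) = 11
B(m, P) = 4 + m
s(a, G) = 33 - 11*G (s(a, G) = 11*((-G + 5) - 2) = 11*((5 - G) - 2) = 11*(3 - G) = 33 - 11*G)
(-316 + 187)/s(B(5, 1), -23) = (-316 + 187)/(33 - 11*(-23)) = -129/(33 + 253) = -129/286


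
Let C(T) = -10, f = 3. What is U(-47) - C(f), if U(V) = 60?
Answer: 70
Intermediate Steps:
U(-47) - C(f) = 60 - 1*(-10) = 60 + 10 = 70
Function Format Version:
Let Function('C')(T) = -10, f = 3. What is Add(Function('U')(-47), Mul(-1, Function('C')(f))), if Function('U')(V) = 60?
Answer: 70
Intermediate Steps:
Add(Function('U')(-47), Mul(-1, Function('C')(f))) = Add(60, Mul(-1, -10)) = Add(60, 10) = 70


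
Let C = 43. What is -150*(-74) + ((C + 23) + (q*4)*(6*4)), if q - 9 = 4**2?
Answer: 13566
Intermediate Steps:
q = 25 (q = 9 + 4**2 = 9 + 16 = 25)
-150*(-74) + ((C + 23) + (q*4)*(6*4)) = -150*(-74) + ((43 + 23) + (25*4)*(6*4)) = 11100 + (66 + 100*24) = 11100 + (66 + 2400) = 11100 + 2466 = 13566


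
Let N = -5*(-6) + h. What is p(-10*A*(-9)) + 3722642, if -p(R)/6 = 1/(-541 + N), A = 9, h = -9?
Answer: 967886923/260 ≈ 3.7226e+6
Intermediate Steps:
N = 21 (N = -5*(-6) - 9 = 30 - 9 = 21)
p(R) = 3/260 (p(R) = -6/(-541 + 21) = -6/(-520) = -6*(-1/520) = 3/260)
p(-10*A*(-9)) + 3722642 = 3/260 + 3722642 = 967886923/260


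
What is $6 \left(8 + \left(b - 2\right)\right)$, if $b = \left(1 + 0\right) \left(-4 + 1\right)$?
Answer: $18$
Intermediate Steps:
$b = -3$ ($b = 1 \left(-3\right) = -3$)
$6 \left(8 + \left(b - 2\right)\right) = 6 \left(8 - 5\right) = 6 \cdot 3 = 18$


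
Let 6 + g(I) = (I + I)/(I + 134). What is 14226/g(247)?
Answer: -2710053/896 ≈ -3024.6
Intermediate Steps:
g(I) = -6 + 2*I/(134 + I) (g(I) = -6 + (I + I)/(I + 134) = -6 + (2*I)/(134 + I) = -6 + 2*I/(134 + I))
14226/g(247) = 14226/((4*(-201 - 1*247)/(134 + 247))) = 14226/((4*(-201 - 247)/381)) = 14226/((4*(1/381)*(-448))) = 14226/(-1792/381) = 14226*(-381/1792) = -2710053/896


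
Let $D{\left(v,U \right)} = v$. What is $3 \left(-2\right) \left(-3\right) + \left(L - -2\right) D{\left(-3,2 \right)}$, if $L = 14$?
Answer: $-30$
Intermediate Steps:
$3 \left(-2\right) \left(-3\right) + \left(L - -2\right) D{\left(-3,2 \right)} = 3 \left(-2\right) \left(-3\right) + \left(14 - -2\right) \left(-3\right) = \left(-6\right) \left(-3\right) + \left(14 + 2\right) \left(-3\right) = 18 + 16 \left(-3\right) = 18 - 48 = -30$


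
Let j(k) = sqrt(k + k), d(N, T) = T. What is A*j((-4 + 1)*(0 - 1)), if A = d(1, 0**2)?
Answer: 0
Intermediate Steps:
A = 0 (A = 0**2 = 0)
j(k) = sqrt(2)*sqrt(k) (j(k) = sqrt(2*k) = sqrt(2)*sqrt(k))
A*j((-4 + 1)*(0 - 1)) = 0*(sqrt(2)*sqrt((-4 + 1)*(0 - 1))) = 0*(sqrt(2)*sqrt(-3*(-1))) = 0*(sqrt(2)*sqrt(3)) = 0*sqrt(6) = 0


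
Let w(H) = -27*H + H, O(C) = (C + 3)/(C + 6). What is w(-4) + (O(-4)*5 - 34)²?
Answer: 5745/4 ≈ 1436.3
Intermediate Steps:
O(C) = (3 + C)/(6 + C)
w(H) = -26*H
w(-4) + (O(-4)*5 - 34)² = -26*(-4) + (((3 - 4)/(6 - 4))*5 - 34)² = 104 + ((-1/2)*5 - 34)² = 104 + (((½)*(-1))*5 - 34)² = 104 + (-½*5 - 34)² = 104 + (-5/2 - 34)² = 104 + (-73/2)² = 104 + 5329/4 = 5745/4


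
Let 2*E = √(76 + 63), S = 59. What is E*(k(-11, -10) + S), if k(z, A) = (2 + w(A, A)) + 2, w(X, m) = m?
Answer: 53*√139/2 ≈ 312.43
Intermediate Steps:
k(z, A) = 4 + A (k(z, A) = (2 + A) + 2 = 4 + A)
E = √139/2 (E = √(76 + 63)/2 = √139/2 ≈ 5.8949)
E*(k(-11, -10) + S) = (√139/2)*((4 - 10) + 59) = (√139/2)*(-6 + 59) = (√139/2)*53 = 53*√139/2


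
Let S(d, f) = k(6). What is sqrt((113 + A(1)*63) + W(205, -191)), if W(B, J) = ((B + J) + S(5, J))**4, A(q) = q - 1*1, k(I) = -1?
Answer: 9*sqrt(354) ≈ 169.33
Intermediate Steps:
S(d, f) = -1
A(q) = -1 + q (A(q) = q - 1 = -1 + q)
W(B, J) = (-1 + B + J)**4 (W(B, J) = ((B + J) - 1)**4 = (-1 + B + J)**4)
sqrt((113 + A(1)*63) + W(205, -191)) = sqrt((113 + (-1 + 1)*63) + (-1 + 205 - 191)**4) = sqrt((113 + 0*63) + 13**4) = sqrt((113 + 0) + 28561) = sqrt(113 + 28561) = sqrt(28674) = 9*sqrt(354)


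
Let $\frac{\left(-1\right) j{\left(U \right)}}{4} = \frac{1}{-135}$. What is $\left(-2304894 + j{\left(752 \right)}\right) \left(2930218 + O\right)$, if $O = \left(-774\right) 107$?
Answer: $- \frac{177199787463280}{27} \approx -6.563 \cdot 10^{12}$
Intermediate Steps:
$j{\left(U \right)} = \frac{4}{135}$ ($j{\left(U \right)} = - \frac{4}{-135} = \left(-4\right) \left(- \frac{1}{135}\right) = \frac{4}{135}$)
$O = -82818$
$\left(-2304894 + j{\left(752 \right)}\right) \left(2930218 + O\right) = \left(-2304894 + \frac{4}{135}\right) \left(2930218 - 82818\right) = \left(- \frac{311160686}{135}\right) 2847400 = - \frac{177199787463280}{27}$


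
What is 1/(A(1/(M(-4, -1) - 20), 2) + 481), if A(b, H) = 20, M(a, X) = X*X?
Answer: 1/501 ≈ 0.0019960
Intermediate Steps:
M(a, X) = X²
1/(A(1/(M(-4, -1) - 20), 2) + 481) = 1/(20 + 481) = 1/501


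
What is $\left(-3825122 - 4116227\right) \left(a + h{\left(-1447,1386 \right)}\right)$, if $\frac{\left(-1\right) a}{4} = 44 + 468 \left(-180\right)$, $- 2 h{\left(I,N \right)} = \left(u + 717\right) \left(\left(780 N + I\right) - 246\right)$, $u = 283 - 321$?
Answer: $\frac{5814895606246545}{2} \approx 2.9074 \cdot 10^{15}$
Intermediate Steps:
$u = -38$ ($u = 283 - 321 = -38$)
$h{\left(I,N \right)} = 83517 - 264810 N - \frac{679 I}{2}$ ($h{\left(I,N \right)} = - \frac{\left(-38 + 717\right) \left(\left(780 N + I\right) - 246\right)}{2} = - \frac{679 \left(\left(I + 780 N\right) - 246\right)}{2} = - \frac{679 \left(-246 + I + 780 N\right)}{2} = - \frac{-167034 + 679 I + 529620 N}{2} = 83517 - 264810 N - \frac{679 I}{2}$)
$a = 336784$ ($a = - 4 \left(44 + 468 \left(-180\right)\right) = - 4 \left(44 - 84240\right) = \left(-4\right) \left(-84196\right) = 336784$)
$\left(-3825122 - 4116227\right) \left(a + h{\left(-1447,1386 \right)}\right) = \left(-3825122 - 4116227\right) \left(336784 - \frac{732903773}{2}\right) = - 7941349 \left(336784 + \left(83517 - 367026660 + \frac{982513}{2}\right)\right) = - 7941349 \left(336784 - \frac{732903773}{2}\right) = \left(-7941349\right) \left(- \frac{732230205}{2}\right) = \frac{5814895606246545}{2}$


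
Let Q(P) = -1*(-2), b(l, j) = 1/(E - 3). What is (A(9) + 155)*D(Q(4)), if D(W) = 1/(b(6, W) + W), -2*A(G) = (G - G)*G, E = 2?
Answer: 155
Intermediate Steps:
b(l, j) = -1 (b(l, j) = 1/(2 - 3) = 1/(-1) = -1)
Q(P) = 2
A(G) = 0 (A(G) = -(G - G)*G/2 = -0*G = -½*0 = 0)
D(W) = 1/(-1 + W)
(A(9) + 155)*D(Q(4)) = (0 + 155)/(-1 + 2) = 155/1 = 155*1 = 155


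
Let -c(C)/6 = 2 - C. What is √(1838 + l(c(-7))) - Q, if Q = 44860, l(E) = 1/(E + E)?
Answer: -44860 + √595509/18 ≈ -44817.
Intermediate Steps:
c(C) = -12 + 6*C (c(C) = -6*(2 - C) = -12 + 6*C)
l(E) = 1/(2*E)
√(1838 + l(c(-7))) - Q = √(1838 + 1/(2*(-12 + 6*(-7)))) - 1*44860 = √(1838 + 1/(2*(-12 - 42))) - 44860 = √(1838 + (½)/(-54)) - 44860 = √(1838 + (½)*(-1/54)) - 44860 = √(1838 - 1/108) - 44860 = √(198503/108) - 44860 = √595509/18 - 44860 = -44860 + √595509/18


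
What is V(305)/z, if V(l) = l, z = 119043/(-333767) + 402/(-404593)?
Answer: -5883876644065/6899734119 ≈ -852.77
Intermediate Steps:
z = -6899734119/19291398833 (z = 119043*(-1/333767) + 402*(-1/404593) = -119043/333767 - 402/404593 = -6899734119/19291398833 ≈ -0.35766)
V(305)/z = 305/(-6899734119/19291398833) = 305*(-19291398833/6899734119) = -5883876644065/6899734119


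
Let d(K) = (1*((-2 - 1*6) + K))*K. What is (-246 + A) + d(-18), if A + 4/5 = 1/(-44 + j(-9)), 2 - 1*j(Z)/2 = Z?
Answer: 24327/110 ≈ 221.15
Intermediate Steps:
j(Z) = 4 - 2*Z
A = -93/110 (A = -4/5 + 1/(-44 + (4 - 2*(-9))) = -4/5 + 1/(-44 + (4 + 18)) = -4/5 + 1/(-44 + 22) = -4/5 + 1/(-22) = -4/5 - 1/22 = -93/110 ≈ -0.84545)
d(K) = K*(-8 + K) (d(K) = (1*((-2 - 6) + K))*K = (1*(-8 + K))*K = (-8 + K)*K = K*(-8 + K))
(-246 + A) + d(-18) = (-246 - 93/110) - 18*(-8 - 18) = -27153/110 - 18*(-26) = -27153/110 + 468 = 24327/110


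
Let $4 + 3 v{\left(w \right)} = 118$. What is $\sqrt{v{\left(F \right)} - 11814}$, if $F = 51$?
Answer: $16 i \sqrt{46} \approx 108.52 i$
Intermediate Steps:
$v{\left(w \right)} = 38$ ($v{\left(w \right)} = - \frac{4}{3} + \frac{1}{3} \cdot 118 = - \frac{4}{3} + \frac{118}{3} = 38$)
$\sqrt{v{\left(F \right)} - 11814} = \sqrt{38 - 11814} = \sqrt{-11776} = 16 i \sqrt{46}$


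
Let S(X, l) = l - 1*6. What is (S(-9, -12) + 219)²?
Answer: 40401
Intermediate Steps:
S(X, l) = -6 + l (S(X, l) = l - 6 = -6 + l)
(S(-9, -12) + 219)² = ((-6 - 12) + 219)² = (-18 + 219)² = 201² = 40401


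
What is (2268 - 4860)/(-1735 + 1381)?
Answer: 432/59 ≈ 7.3220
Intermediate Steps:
(2268 - 4860)/(-1735 + 1381) = -2592/(-354) = -2592*(-1/354) = 432/59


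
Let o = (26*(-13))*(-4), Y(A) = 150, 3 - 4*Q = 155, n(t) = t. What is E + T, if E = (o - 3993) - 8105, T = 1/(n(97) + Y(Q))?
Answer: -2654261/247 ≈ -10746.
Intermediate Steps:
Q = -38 (Q = 3/4 - 1/4*155 = 3/4 - 155/4 = -38)
o = 1352 (o = -338*(-4) = 1352)
T = 1/247 (T = 1/(97 + 150) = 1/247 ≈ 0.0040486)
E = -10746 (E = (1352 - 3993) - 8105 = -2641 - 8105 = -10746)
E + T = -10746 + 1/247 = -2654261/247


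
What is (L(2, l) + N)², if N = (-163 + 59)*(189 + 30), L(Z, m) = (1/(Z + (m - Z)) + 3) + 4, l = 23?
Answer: 274247026596/529 ≈ 5.1843e+8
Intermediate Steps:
L(Z, m) = 7 + 1/m (L(Z, m) = (1/m + 3) + 4 = (3 + 1/m) + 4 = 7 + 1/m)
N = -22776 (N = -104*219 = -22776)
(L(2, l) + N)² = ((7 + 1/23) - 22776)² = (162/23 - 22776)² = (-523686/23)² = 274247026596/529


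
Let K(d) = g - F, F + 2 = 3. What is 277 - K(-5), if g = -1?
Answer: 279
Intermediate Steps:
F = 1 (F = -2 + 3 = 1)
K(d) = -2 (K(d) = -1 - 1*1 = -1 - 1 = -2)
277 - K(-5) = 277 - 1*(-2) = 277 + 2 = 279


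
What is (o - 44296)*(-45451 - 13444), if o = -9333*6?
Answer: 5906815130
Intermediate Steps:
o = -55998
(o - 44296)*(-45451 - 13444) = (-55998 - 44296)*(-45451 - 13444) = -100294*(-58895) = 5906815130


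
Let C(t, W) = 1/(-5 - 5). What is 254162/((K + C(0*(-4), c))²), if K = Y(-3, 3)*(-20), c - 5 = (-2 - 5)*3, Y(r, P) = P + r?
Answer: 25416200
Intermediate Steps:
c = -16 (c = 5 + (-2 - 5)*3 = 5 - 7*3 = 5 - 21 = -16)
C(t, W) = -⅒ (C(t, W) = 1/(-10) = -⅒)
K = 0 (K = (3 - 3)*(-20) = 0*(-20) = 0)
254162/((K + C(0*(-4), c))²) = 254162/((0 - ⅒)²) = 254162/((-⅒)²) = 254162/(1/100) = 254162*100 = 25416200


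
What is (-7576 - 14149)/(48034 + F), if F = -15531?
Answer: -21725/32503 ≈ -0.66840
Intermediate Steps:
(-7576 - 14149)/(48034 + F) = (-7576 - 14149)/(48034 - 15531) = -21725/32503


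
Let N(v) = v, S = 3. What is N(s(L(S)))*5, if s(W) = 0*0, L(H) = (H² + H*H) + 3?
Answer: 0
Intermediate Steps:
L(H) = 3 + 2*H² (L(H) = (H² + H²) + 3 = 2*H² + 3 = 3 + 2*H²)
s(W) = 0
N(s(L(S)))*5 = 0*5 = 0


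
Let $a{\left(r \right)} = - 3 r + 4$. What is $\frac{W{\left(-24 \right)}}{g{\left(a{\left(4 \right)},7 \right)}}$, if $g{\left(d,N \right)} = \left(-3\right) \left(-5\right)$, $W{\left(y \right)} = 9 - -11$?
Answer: $\frac{4}{3} \approx 1.3333$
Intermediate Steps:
$W{\left(y \right)} = 20$ ($W{\left(y \right)} = 9 + 11 = 20$)
$a{\left(r \right)} = 4 - 3 r$
$g{\left(d,N \right)} = 15$
$\frac{W{\left(-24 \right)}}{g{\left(a{\left(4 \right)},7 \right)}} = \frac{20}{15} = 20 \cdot \frac{1}{15} = \frac{4}{3}$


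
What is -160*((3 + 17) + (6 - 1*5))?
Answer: -3360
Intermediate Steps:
-160*((3 + 17) + (6 - 1*5)) = -160*(20 + (6 - 5)) = -160*(20 + 1) = -160*21 = -3360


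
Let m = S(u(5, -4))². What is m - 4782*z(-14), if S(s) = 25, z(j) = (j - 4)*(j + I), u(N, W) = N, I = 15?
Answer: 86701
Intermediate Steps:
z(j) = (-4 + j)*(15 + j) (z(j) = (j - 4)*(j + 15) = (-4 + j)*(15 + j))
m = 625 (m = 25² = 625)
m - 4782*z(-14) = 625 - 4782*(-60 + (-14)² + 11*(-14)) = 625 - 4782*(-60 + 196 - 154) = 625 - 4782*(-18) = 625 + 86076 = 86701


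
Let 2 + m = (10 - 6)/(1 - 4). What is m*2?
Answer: -20/3 ≈ -6.6667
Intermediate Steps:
m = -10/3 (m = -2 + (10 - 6)/(1 - 4) = -2 + 4/(-3) = -2 + 4*(-1/3) = -2 - 4/3 = -10/3 ≈ -3.3333)
m*2 = -10/3*2 = -20/3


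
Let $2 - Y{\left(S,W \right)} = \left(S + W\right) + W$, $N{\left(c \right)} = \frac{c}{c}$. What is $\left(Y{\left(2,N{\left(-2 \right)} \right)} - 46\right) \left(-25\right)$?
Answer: $1200$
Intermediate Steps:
$N{\left(c \right)} = 1$
$Y{\left(S,W \right)} = 2 - S - 2 W$ ($Y{\left(S,W \right)} = 2 - \left(\left(S + W\right) + W\right) = 2 - \left(S + 2 W\right) = 2 - S - 2 W$)
$\left(Y{\left(2,N{\left(-2 \right)} \right)} - 46\right) \left(-25\right) = \left(\left(2 - 2 - 2\right) - 46\right) \left(-25\right) = \left(-2 - 46\right) \left(-25\right) = \left(-48\right) \left(-25\right) = 1200$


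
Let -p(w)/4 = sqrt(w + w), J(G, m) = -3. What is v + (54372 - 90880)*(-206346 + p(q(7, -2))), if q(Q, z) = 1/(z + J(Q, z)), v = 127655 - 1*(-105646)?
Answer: 7533513069 + 146032*I*sqrt(10)/5 ≈ 7.5335e+9 + 92359.0*I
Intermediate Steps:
v = 233301 (v = 127655 + 105646 = 233301)
q(Q, z) = 1/(-3 + z) (q(Q, z) = 1/(z - 3) = 1/(-3 + z))
p(w) = -4*sqrt(2)*sqrt(w) (p(w) = -4*sqrt(w + w) = -4*sqrt(2)*sqrt(w))
v + (54372 - 90880)*(-206346 + p(q(7, -2))) = 233301 + (54372 - 90880)*(-206346 - 4*sqrt(2)*sqrt(1/(-3 - 2))) = 233301 - 36508*(-206346 - 4*sqrt(2)*sqrt(1/(-5))) = 233301 - 36508*(-206346 - 4*sqrt(2)*sqrt(-1/5)) = 233301 - 36508*(-206346 - 4*sqrt(2)*I*sqrt(5)/5) = 233301 - 36508*(-206346 - 4*I*sqrt(10)/5) = 233301 + (7533279768 + 146032*I*sqrt(10)/5) = 7533513069 + 146032*I*sqrt(10)/5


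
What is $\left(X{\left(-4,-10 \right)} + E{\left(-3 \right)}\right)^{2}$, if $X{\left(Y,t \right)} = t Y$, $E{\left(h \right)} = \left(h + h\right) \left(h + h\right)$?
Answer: $5776$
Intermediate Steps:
$E{\left(h \right)} = 4 h^{2}$ ($E{\left(h \right)} = 2 h 2 h = 4 h^{2}$)
$X{\left(Y,t \right)} = Y t$
$\left(X{\left(-4,-10 \right)} + E{\left(-3 \right)}\right)^{2} = \left(\left(-4\right) \left(-10\right) + 4 \left(-3\right)^{2}\right)^{2} = \left(40 + 4 \cdot 9\right)^{2} = \left(40 + 36\right)^{2} = 76^{2} = 5776$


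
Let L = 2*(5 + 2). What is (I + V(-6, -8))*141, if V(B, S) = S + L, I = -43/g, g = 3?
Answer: -1175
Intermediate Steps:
I = -43/3 ≈ -14.333
L = 14 (L = 2*7 = 14)
V(B, S) = 14 + S (V(B, S) = S + 14 = 14 + S)
(I + V(-6, -8))*141 = (-43/3 + (14 - 8))*141 = (-43/3 + 6)*141 = -25/3*141 = -1175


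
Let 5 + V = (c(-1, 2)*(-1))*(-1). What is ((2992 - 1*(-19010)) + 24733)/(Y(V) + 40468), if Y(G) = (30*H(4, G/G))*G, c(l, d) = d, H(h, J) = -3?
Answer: 46735/40738 ≈ 1.1472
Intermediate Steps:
V = -3 (V = -5 + (2*(-1))*(-1) = -5 - 2*(-1) = -5 + 2 = -3)
Y(G) = -90*G (Y(G) = (30*(-3))*G = -90*G)
((2992 - 1*(-19010)) + 24733)/(Y(V) + 40468) = ((2992 - 1*(-19010)) + 24733)/(-90*(-3) + 40468) = ((2992 + 19010) + 24733)/(270 + 40468) = (22002 + 24733)/40738 = 46735*(1/40738) = 46735/40738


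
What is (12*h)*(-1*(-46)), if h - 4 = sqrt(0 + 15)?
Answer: 2208 + 552*sqrt(15) ≈ 4345.9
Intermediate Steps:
h = 4 + sqrt(15) (h = 4 + sqrt(0 + 15) = 4 + sqrt(15) ≈ 7.8730)
(12*h)*(-1*(-46)) = (12*(4 + sqrt(15)))*(-1*(-46)) = (48 + 12*sqrt(15))*46 = 2208 + 552*sqrt(15)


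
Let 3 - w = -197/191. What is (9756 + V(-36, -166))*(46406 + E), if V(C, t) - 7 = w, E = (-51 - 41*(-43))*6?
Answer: 105732979034/191 ≈ 5.5358e+8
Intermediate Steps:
w = 770/191 (w = 3 - (-197)/191 = 3 - 1*(-197/191) = 3 + 197/191 = 770/191 ≈ 4.0314)
E = 10272 (E = (-51 + 1763)*6 = 1712*6 = 10272)
V(C, t) = 2107/191 (V(C, t) = 7 + 770/191 = 2107/191)
(9756 + V(-36, -166))*(46406 + E) = (9756 + 2107/191)*(46406 + 10272) = (1865503/191)*56678 = 105732979034/191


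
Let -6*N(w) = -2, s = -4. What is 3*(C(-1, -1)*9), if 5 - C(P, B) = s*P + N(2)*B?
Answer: 36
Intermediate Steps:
N(w) = ⅓ (N(w) = -⅙*(-2) = ⅓)
C(P, B) = 5 + 4*P - B/3 (C(P, B) = 5 - (-4*P + B/3) = 5 + (4*P - B/3) = 5 + 4*P - B/3)
3*(C(-1, -1)*9) = 3*((5 + 4*(-1) - ⅓*(-1))*9) = 3*((5 - 4 + ⅓)*9) = 3*((4/3)*9) = 3*12 = 36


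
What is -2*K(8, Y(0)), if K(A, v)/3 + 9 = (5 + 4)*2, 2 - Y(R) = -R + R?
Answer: -54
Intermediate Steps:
Y(R) = 2 (Y(R) = 2 - (-R + R) = 2 - 1*0 = 2 + 0 = 2)
K(A, v) = 27 (K(A, v) = -27 + 3*((5 + 4)*2) = -27 + 3*(9*2) = -27 + 3*18 = -27 + 54 = 27)
-2*K(8, Y(0)) = -2*27 = -54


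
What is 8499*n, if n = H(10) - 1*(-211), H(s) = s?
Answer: 1878279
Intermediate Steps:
n = 221 (n = 10 - 1*(-211) = 10 + 211 = 221)
8499*n = 8499*221 = 1878279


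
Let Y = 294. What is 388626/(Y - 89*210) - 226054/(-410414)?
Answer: -1849274545/89880666 ≈ -20.575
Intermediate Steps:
388626/(Y - 89*210) - 226054/(-410414) = 388626/(294 - 89*210) - 226054/(-410414) = 388626/(294 - 18690) - 226054*(-1/410414) = 388626/(-18396) + 113027/205207 = 388626*(-1/18396) + 113027/205207 = -9253/438 + 113027/205207 = -1849274545/89880666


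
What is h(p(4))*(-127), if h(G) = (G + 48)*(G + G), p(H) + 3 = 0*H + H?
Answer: -12446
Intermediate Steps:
p(H) = -3 + H (p(H) = -3 + (0*H + H) = -3 + (0 + H) = -3 + H)
h(G) = 2*G*(48 + G) (h(G) = (48 + G)*(2*G) = 2*G*(48 + G))
h(p(4))*(-127) = (2*(-3 + 4)*(48 + (-3 + 4)))*(-127) = (2*1*(48 + 1))*(-127) = (2*1*49)*(-127) = 98*(-127) = -12446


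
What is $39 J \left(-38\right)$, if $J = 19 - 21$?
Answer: $2964$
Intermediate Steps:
$J = -2$
$39 J \left(-38\right) = 39 \left(-2\right) \left(-38\right) = \left(-78\right) \left(-38\right) = 2964$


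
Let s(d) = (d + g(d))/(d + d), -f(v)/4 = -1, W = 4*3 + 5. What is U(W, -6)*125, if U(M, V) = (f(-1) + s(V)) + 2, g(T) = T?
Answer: 875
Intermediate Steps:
W = 17 (W = 12 + 5 = 17)
f(v) = 4 (f(v) = -4*(-1) = 4)
s(d) = 1 (s(d) = (d + d)/(d + d) = (2*d)/((2*d)) = (2*d)*(1/(2*d)) = 1)
U(M, V) = 7 (U(M, V) = (4 + 1) + 2 = 5 + 2 = 7)
U(W, -6)*125 = 7*125 = 875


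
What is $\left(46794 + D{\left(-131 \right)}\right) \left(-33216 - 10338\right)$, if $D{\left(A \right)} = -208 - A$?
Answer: $-2034712218$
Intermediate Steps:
$\left(46794 + D{\left(-131 \right)}\right) \left(-33216 - 10338\right) = \left(46794 - 77\right) \left(-33216 - 10338\right) = \left(46794 + \left(-208 + 131\right)\right) \left(-43554\right) = \left(46794 - 77\right) \left(-43554\right) = 46717 \left(-43554\right) = -2034712218$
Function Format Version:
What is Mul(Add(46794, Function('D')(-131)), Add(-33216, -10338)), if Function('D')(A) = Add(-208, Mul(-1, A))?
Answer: -2034712218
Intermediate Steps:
Mul(Add(46794, Function('D')(-131)), Add(-33216, -10338)) = Mul(Add(46794, Add(-208, Mul(-1, -131))), Add(-33216, -10338)) = Mul(Add(46794, Add(-208, 131)), -43554) = Mul(Add(46794, -77), -43554) = Mul(46717, -43554) = -2034712218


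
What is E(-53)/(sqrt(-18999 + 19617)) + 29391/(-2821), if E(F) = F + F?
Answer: -29391/2821 - 53*sqrt(618)/309 ≈ -14.683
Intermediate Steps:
E(F) = 2*F
E(-53)/(sqrt(-18999 + 19617)) + 29391/(-2821) = (2*(-53))/(sqrt(-18999 + 19617)) + 29391/(-2821) = -106*sqrt(618)/618 + 29391*(-1/2821) = -53*sqrt(618)/309 - 29391/2821 = -29391/2821 - 53*sqrt(618)/309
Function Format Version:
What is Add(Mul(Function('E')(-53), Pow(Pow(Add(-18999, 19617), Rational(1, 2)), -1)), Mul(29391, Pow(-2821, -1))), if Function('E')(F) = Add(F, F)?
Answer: Add(Rational(-29391, 2821), Mul(Rational(-53, 309), Pow(618, Rational(1, 2)))) ≈ -14.683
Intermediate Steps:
Function('E')(F) = Mul(2, F)
Add(Mul(Function('E')(-53), Pow(Pow(Add(-18999, 19617), Rational(1, 2)), -1)), Mul(29391, Pow(-2821, -1))) = Add(Mul(Mul(2, -53), Pow(Pow(Add(-18999, 19617), Rational(1, 2)), -1)), Mul(29391, Pow(-2821, -1))) = Add(Mul(-106, Pow(Pow(618, Rational(1, 2)), -1)), Mul(29391, Rational(-1, 2821))) = Add(Mul(-106, Mul(Rational(1, 618), Pow(618, Rational(1, 2)))), Rational(-29391, 2821)) = Add(Mul(Rational(-53, 309), Pow(618, Rational(1, 2))), Rational(-29391, 2821)) = Add(Rational(-29391, 2821), Mul(Rational(-53, 309), Pow(618, Rational(1, 2))))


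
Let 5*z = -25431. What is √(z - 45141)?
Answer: 48*I*√545/5 ≈ 224.11*I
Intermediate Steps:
z = -25431/5 (z = (⅕)*(-25431) = -25431/5 ≈ -5086.2)
√(z - 45141) = √(-25431/5 - 45141) = √(-251136/5) = 48*I*√545/5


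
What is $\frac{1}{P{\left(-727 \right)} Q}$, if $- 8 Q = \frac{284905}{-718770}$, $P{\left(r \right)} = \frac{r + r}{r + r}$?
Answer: $\frac{60528}{2999} \approx 20.183$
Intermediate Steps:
$P{\left(r \right)} = 1$ ($P{\left(r \right)} = \frac{2 r}{2 r} = 2 r \frac{1}{2 r} = 1$)
$Q = \frac{2999}{60528}$ ($Q = - \frac{284905 \frac{1}{-718770}}{8} = - \frac{284905 \left(- \frac{1}{718770}\right)}{8} = \left(- \frac{1}{8}\right) \left(- \frac{2999}{7566}\right) = \frac{2999}{60528} \approx 0.049547$)
$\frac{1}{P{\left(-727 \right)} Q} = \frac{1}{1 \cdot \frac{2999}{60528}} = 1 \cdot \frac{60528}{2999} = \frac{60528}{2999}$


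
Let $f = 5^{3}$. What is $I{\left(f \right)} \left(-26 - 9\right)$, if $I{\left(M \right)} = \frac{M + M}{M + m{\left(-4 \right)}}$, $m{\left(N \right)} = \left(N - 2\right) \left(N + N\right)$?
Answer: $- \frac{8750}{173} \approx -50.578$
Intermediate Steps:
$m{\left(N \right)} = 2 N \left(-2 + N\right)$ ($m{\left(N \right)} = \left(-2 + N\right) 2 N = 2 N \left(-2 + N\right)$)
$f = 125$
$I{\left(M \right)} = \frac{2 M}{48 + M}$ ($I{\left(M \right)} = \frac{M + M}{M + 2 \left(-4\right) \left(-2 - 4\right)} = \frac{2 M}{M + 2 \left(-4\right) \left(-6\right)} = \frac{2 M}{M + 48} = \frac{2 M}{48 + M}$)
$I{\left(f \right)} \left(-26 - 9\right) = 2 \cdot 125 \frac{1}{48 + 125} \left(-26 - 9\right) = 2 \cdot 125 \cdot \frac{1}{173} \left(-26 - 9\right) = 2 \cdot 125 \cdot \frac{1}{173} \left(-35\right) = \frac{250}{173} \left(-35\right) = - \frac{8750}{173}$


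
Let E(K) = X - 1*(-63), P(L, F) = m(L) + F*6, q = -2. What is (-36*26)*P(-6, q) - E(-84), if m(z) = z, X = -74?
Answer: 16859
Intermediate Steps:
P(L, F) = L + 6*F (P(L, F) = L + F*6 = L + 6*F)
E(K) = -11 (E(K) = -74 - 1*(-63) = -74 + 63 = -11)
(-36*26)*P(-6, q) - E(-84) = (-36*26)*(-6 + 6*(-2)) - 1*(-11) = -936*(-6 - 12) + 11 = -936*(-18) + 11 = 16848 + 11 = 16859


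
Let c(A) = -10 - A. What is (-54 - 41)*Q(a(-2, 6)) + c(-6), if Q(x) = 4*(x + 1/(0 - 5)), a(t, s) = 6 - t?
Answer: -2968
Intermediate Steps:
Q(x) = -⅘ + 4*x (Q(x) = 4*(x + 1/(-5)) = 4*(x - ⅕) = 4*(-⅕ + x) = -⅘ + 4*x)
(-54 - 41)*Q(a(-2, 6)) + c(-6) = (-54 - 41)*(-⅘ + 4*(6 - 1*(-2))) + (-10 - 1*(-6)) = -95*(-⅘ + 4*(6 + 2)) + (-10 + 6) = -95*(-⅘ + 4*8) - 4 = -95*(-⅘ + 32) - 4 = -95*156/5 - 4 = -2964 - 4 = -2968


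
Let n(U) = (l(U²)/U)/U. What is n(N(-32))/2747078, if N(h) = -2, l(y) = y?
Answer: 1/2747078 ≈ 3.6402e-7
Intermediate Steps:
n(U) = 1 (n(U) = (U²/U)/U = U/U = 1)
n(N(-32))/2747078 = 1/2747078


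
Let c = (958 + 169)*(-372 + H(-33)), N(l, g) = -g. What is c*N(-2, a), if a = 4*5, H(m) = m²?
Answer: -16161180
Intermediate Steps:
a = 20
c = 808059 (c = (958 + 169)*(-372 + (-33)²) = 1127*(-372 + 1089) = 1127*717 = 808059)
c*N(-2, a) = 808059*(-1*20) = 808059*(-20) = -16161180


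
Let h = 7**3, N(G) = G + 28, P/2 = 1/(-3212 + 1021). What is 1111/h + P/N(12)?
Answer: 6954811/2147180 ≈ 3.2390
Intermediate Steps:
P = -2/2191 (P = 2/(-3212 + 1021) = 2/(-2191) = 2*(-1/2191) = -2/2191 ≈ -0.00091283)
N(G) = 28 + G
h = 343
1111/h + P/N(12) = 1111/343 - 2/(2191*(28 + 12)) = 1111*(1/343) - 2/2191/40 = 1111/343 - 2/2191*1/40 = 1111/343 - 1/43820 = 6954811/2147180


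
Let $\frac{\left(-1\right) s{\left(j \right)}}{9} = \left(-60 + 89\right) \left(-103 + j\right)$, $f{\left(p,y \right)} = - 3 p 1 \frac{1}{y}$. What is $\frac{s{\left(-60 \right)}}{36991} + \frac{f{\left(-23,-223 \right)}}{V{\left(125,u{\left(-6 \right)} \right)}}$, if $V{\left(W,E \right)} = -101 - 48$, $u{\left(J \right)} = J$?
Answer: $\frac{1416128640}{1229099957} \approx 1.1522$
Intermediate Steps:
$V{\left(W,E \right)} = -149$ ($V{\left(W,E \right)} = -101 - 48 = -149$)
$f{\left(p,y \right)} = - \frac{3 p}{y}$ ($f{\left(p,y \right)} = \frac{\left(-3\right) p}{y} = - \frac{3 p}{y}$)
$s{\left(j \right)} = 26883 - 261 j$ ($s{\left(j \right)} = - 9 \left(-60 + 89\right) \left(-103 + j\right) = - 9 \cdot 29 \left(-103 + j\right) = - 9 \left(-2987 + 29 j\right) = 26883 - 261 j$)
$\frac{s{\left(-60 \right)}}{36991} + \frac{f{\left(-23,-223 \right)}}{V{\left(125,u{\left(-6 \right)} \right)}} = \frac{26883 - -15660}{36991} + \frac{\left(-3\right) \left(-23\right) \frac{1}{-223}}{-149} = \left(26883 + 15660\right) \frac{1}{36991} + \left(-3\right) \left(-23\right) \left(- \frac{1}{223}\right) \left(- \frac{1}{149}\right) = 42543 \cdot \frac{1}{36991} - - \frac{69}{33227} = \frac{42543}{36991} + \frac{69}{33227} = \frac{1416128640}{1229099957}$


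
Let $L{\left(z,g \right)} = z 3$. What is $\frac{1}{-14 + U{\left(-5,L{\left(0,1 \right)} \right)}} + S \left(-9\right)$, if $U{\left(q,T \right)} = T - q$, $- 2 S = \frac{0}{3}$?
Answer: $- \frac{1}{9} \approx -0.11111$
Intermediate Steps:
$S = 0$ ($S = - \frac{0 \cdot \frac{1}{3}}{2} = \left(- \frac{1}{2}\right) 0 = 0$)
$L{\left(z,g \right)} = 3 z$
$\frac{1}{-14 + U{\left(-5,L{\left(0,1 \right)} \right)}} + S \left(-9\right) = \frac{1}{-14 + \left(3 \cdot 0 - -5\right)} + 0 \left(-9\right) = \frac{1}{-14 + \left(0 + 5\right)} + 0 = \frac{1}{-14 + 5} + 0 = \frac{1}{-9} + 0 = - \frac{1}{9} + 0 = - \frac{1}{9}$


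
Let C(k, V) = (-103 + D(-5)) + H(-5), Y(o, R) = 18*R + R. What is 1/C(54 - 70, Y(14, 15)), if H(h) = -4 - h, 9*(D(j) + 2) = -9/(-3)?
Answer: -3/311 ≈ -0.0096463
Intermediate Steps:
D(j) = -5/3 (D(j) = -2 + (-9/(-3))/9 = -2 + (-9*(-⅓))/9 = -2 + (⅑)*3 = -2 + ⅓ = -5/3)
Y(o, R) = 19*R
C(k, V) = -311/3 (C(k, V) = (-103 - 5/3) + (-4 - 1*(-5)) = -314/3 + (-4 + 5) = -314/3 + 1 = -311/3)
1/C(54 - 70, Y(14, 15)) = 1/(-311/3) = -3/311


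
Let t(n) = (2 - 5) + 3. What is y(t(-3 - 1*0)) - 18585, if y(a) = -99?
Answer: -18684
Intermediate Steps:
t(n) = 0 (t(n) = -3 + 3 = 0)
y(t(-3 - 1*0)) - 18585 = -99 - 18585 = -18684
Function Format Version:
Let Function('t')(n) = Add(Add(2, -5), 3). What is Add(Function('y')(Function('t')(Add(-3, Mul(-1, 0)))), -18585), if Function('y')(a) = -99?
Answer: -18684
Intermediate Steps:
Function('t')(n) = 0 (Function('t')(n) = Add(-3, 3) = 0)
Add(Function('y')(Function('t')(Add(-3, Mul(-1, 0)))), -18585) = Add(-99, -18585) = -18684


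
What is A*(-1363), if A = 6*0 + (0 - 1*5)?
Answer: 6815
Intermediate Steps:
A = -5 (A = 0 + (0 - 5) = 0 - 5 = -5)
A*(-1363) = -5*(-1363) = 6815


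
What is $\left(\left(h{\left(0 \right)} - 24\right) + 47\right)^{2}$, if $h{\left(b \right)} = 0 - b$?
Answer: $529$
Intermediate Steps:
$h{\left(b \right)} = - b$
$\left(\left(h{\left(0 \right)} - 24\right) + 47\right)^{2} = \left(\left(\left(-1\right) 0 - 24\right) + 47\right)^{2} = \left(\left(0 - 24\right) + 47\right)^{2} = \left(-24 + 47\right)^{2} = 23^{2} = 529$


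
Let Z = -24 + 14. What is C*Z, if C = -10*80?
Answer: 8000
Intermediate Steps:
Z = -10
C = -800
C*Z = -800*(-10) = 8000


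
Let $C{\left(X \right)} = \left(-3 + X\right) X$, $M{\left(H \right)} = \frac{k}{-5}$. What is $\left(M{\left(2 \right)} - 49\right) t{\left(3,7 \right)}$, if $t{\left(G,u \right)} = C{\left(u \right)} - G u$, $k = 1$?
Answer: $- \frac{1722}{5} \approx -344.4$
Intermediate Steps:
$M{\left(H \right)} = - \frac{1}{5}$ ($M{\left(H \right)} = 1 \frac{1}{-5} = 1 \left(- \frac{1}{5}\right) = - \frac{1}{5}$)
$C{\left(X \right)} = X \left(-3 + X\right)$
$t{\left(G,u \right)} = u \left(-3 + u\right) - G u$
$\left(M{\left(2 \right)} - 49\right) t{\left(3,7 \right)} = \left(- \frac{1}{5} - 49\right) 7 \left(-3 + 7 - 3\right) = - \frac{246 \cdot 7 \left(-3 + 7 - 3\right)}{5} = - \frac{246 \cdot 7 \cdot 1}{5} = \left(- \frac{246}{5}\right) 7 = - \frac{1722}{5}$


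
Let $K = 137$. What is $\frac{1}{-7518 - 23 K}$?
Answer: $- \frac{1}{10669} \approx -9.3729 \cdot 10^{-5}$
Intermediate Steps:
$\frac{1}{-7518 - 23 K} = \frac{1}{-7518 - 3151} = \frac{1}{-10669} = - \frac{1}{10669}$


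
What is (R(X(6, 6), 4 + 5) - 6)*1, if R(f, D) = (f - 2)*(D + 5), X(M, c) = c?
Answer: 50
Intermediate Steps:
R(f, D) = (-2 + f)*(5 + D)
(R(X(6, 6), 4 + 5) - 6)*1 = ((-10 - 2*(4 + 5) + 5*6 + (4 + 5)*6) - 6)*1 = ((-10 - 2*9 + 30 + 9*6) - 6)*1 = ((-10 - 18 + 30 + 54) - 6)*1 = (56 - 6)*1 = 50*1 = 50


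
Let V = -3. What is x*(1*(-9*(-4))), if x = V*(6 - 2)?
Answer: -432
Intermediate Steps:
x = -12 (x = -3*(6 - 2) = -3*4 = -12)
x*(1*(-9*(-4))) = -12*(-9*(-4)) = -12*36 = -432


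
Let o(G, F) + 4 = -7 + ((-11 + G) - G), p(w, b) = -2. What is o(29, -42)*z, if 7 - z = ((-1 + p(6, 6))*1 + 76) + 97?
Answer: 3586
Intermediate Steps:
z = -163 (z = 7 - (((-1 - 2)*1 + 76) + 97) = 7 - ((-3*1 + 76) + 97) = 7 - ((-3 + 76) + 97) = 7 - (73 + 97) = 7 - 1*170 = 7 - 170 = -163)
o(G, F) = -22 (o(G, F) = -4 + (-7 + ((-11 + G) - G)) = -4 + (-7 - 11) = -4 - 18 = -22)
o(29, -42)*z = -22*(-163) = 3586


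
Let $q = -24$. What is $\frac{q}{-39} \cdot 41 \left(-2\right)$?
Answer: $- \frac{656}{13} \approx -50.462$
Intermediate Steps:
$\frac{q}{-39} \cdot 41 \left(-2\right) = - \frac{24}{-39} \cdot 41 \left(-2\right) = \left(-24\right) \left(- \frac{1}{39}\right) 41 \left(-2\right) = \frac{8}{13} \cdot 41 \left(-2\right) = \frac{328}{13} \left(-2\right) = - \frac{656}{13}$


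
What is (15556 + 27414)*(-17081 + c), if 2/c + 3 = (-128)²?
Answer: -12023171821230/16381 ≈ -7.3397e+8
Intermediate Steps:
c = 2/16381 (c = 2/(-3 + (-128)²) = 2/(-3 + 16384) = 2/16381 ≈ 0.00012209)
(15556 + 27414)*(-17081 + c) = (15556 + 27414)*(-17081 + 2/16381) = 42970*(-279803859/16381) = -12023171821230/16381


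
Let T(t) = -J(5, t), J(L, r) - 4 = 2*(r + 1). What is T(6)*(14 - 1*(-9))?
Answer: -414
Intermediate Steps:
J(L, r) = 6 + 2*r (J(L, r) = 4 + 2*(r + 1) = 4 + 2*(1 + r) = 4 + (2 + 2*r) = 6 + 2*r)
T(t) = -6 - 2*t (T(t) = -(6 + 2*t) = -6 - 2*t)
T(6)*(14 - 1*(-9)) = (-6 - 2*6)*(14 - 1*(-9)) = (-6 - 12)*(14 + 9) = -18*23 = -414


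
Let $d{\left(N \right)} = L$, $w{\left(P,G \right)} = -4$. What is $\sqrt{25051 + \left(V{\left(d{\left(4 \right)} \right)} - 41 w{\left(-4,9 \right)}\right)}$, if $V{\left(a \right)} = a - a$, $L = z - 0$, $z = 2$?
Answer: $41 \sqrt{15} \approx 158.79$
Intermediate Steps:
$L = 2$ ($L = 2 - 0 = 2 + 0 = 2$)
$d{\left(N \right)} = 2$
$V{\left(a \right)} = 0$
$\sqrt{25051 + \left(V{\left(d{\left(4 \right)} \right)} - 41 w{\left(-4,9 \right)}\right)} = \sqrt{25051 + \left(0 - -164\right)} = \sqrt{25051 + \left(0 + 164\right)} = \sqrt{25051 + 164} = \sqrt{25215} = 41 \sqrt{15}$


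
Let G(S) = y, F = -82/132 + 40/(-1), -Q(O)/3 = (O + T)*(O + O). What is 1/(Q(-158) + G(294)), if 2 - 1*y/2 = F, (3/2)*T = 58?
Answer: -33/3730411 ≈ -8.8462e-6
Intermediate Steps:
T = 116/3 (T = (2/3)*58 = 116/3 ≈ 38.667)
Q(O) = -6*O*(116/3 + O) (Q(O) = -3*(O + 116/3)*(O + O) = -3*(116/3 + O)*2*O = -6*O*(116/3 + O))
F = -2681/66 (F = -82*1/132 + 40*(-1) = -41/66 - 40 = -2681/66 ≈ -40.621)
y = 2813/33 (y = 4 - 2*(-2681/66) = 4 + 2681/33 = 2813/33 ≈ 85.242)
G(S) = 2813/33
1/(Q(-158) + G(294)) = 1/(-2*(-158)*(116 + 3*(-158)) + 2813/33) = 1/(-2*(-158)*(116 - 474) + 2813/33) = 1/(-2*(-158)*(-358) + 2813/33) = 1/(-113128 + 2813/33) = 1/(-3730411/33) = -33/3730411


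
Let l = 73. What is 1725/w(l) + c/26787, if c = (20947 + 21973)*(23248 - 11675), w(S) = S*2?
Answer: 72566328935/3910902 ≈ 18555.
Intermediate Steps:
w(S) = 2*S
c = 496713160 (c = 42920*11573 = 496713160)
1725/w(l) + c/26787 = 1725/((2*73)) + 496713160/26787 = 1725/146 + 496713160*(1/26787) = 1725*(1/146) + 496713160/26787 = 1725/146 + 496713160/26787 = 72566328935/3910902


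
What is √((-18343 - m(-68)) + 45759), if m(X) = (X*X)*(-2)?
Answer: 2*√9166 ≈ 191.48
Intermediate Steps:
m(X) = -2*X² (m(X) = X²*(-2) = -2*X²)
√((-18343 - m(-68)) + 45759) = √((-18343 - (-2)*(-68)²) + 45759) = √((-18343 - (-2)*4624) + 45759) = √((-18343 - 1*(-9248)) + 45759) = √((-18343 + 9248) + 45759) = √(-9095 + 45759) = √36664 = 2*√9166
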